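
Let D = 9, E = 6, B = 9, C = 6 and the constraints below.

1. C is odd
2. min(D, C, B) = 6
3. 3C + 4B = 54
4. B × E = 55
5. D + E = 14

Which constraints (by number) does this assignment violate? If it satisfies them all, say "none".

1. C = 6 is even — violated.
2. min(9, 6, 9) = 6 — satisfied.
3. 3C + 4B = 3(6) + 4(9) = 54 — satisfied.
4. B × E = 9 × 6 = 54, not 55 — violated.
5. D + E = 9 + 6 = 15, not 14 — violated.

Constraints 1, 4, and 5 are violated.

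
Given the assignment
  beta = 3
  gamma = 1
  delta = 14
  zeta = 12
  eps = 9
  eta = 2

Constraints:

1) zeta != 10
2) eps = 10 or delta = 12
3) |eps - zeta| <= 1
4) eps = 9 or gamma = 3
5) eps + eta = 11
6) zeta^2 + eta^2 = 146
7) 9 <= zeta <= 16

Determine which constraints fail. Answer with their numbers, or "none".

The assignment fails constraints 2, 3, and 6.

1) zeta = 12, and 12 ≠ 10 — holds.
2) eps = 9 ≠ 10 and delta = 14 ≠ 12; both disjuncts false — fails.
3) |9 - 12| = 3; 3 > 1, exceeds bound 1 — fails.
4) eps = 9 = 9 (first disjunct) — holds.
5) eps + eta = 9 + 2 = 11 — holds.
6) zeta^2 + eta^2 = 12^2 + 2^2 = 144 + 4 = 148, not 146 — fails.
7) zeta = 12 lies in [9, 16] — holds.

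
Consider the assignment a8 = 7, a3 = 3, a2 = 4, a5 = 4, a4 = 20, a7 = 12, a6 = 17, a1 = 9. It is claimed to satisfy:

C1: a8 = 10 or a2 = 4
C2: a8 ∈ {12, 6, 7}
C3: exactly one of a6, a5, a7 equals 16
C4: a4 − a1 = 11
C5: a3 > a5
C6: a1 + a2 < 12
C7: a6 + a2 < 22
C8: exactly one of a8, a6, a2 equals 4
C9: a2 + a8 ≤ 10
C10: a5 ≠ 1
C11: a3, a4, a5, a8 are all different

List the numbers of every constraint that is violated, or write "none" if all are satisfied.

C1: a8 = 7 ≠ 10, but a2 = 4 = 4 (second disjunct) — holds.
C2: a8 = 7 is in {12, 6, 7} — holds.
C3: a6=17, a5=4, a7=12; 0 of them equal 16, not exactly one — does not hold.
C4: a4 − a1 = 20 − 9 = 11 — holds.
C5: a3 = 3, a5 = 4; 3 ≤ 4 (want >) — does not hold.
C6: a1 + a2 = 9 + 4 = 13; 13 ≥ 12, bound 12 not met — does not hold.
C7: a6 + a2 = 17 + 4 = 21; 21 < 22 — holds.
C8: a8=7, a6=17, a2=4; 1 of them equals 4 — holds.
C9: a2 + a8 = 4 + 7 = 11; 11 > 10, bound 10 not met — does not hold.
C10: a5 = 4, and 4 ≠ 1 — holds.
C11: values 3, 20, 4, 7 are pairwise distinct — holds.

Violated: 3, 5, 6, 9.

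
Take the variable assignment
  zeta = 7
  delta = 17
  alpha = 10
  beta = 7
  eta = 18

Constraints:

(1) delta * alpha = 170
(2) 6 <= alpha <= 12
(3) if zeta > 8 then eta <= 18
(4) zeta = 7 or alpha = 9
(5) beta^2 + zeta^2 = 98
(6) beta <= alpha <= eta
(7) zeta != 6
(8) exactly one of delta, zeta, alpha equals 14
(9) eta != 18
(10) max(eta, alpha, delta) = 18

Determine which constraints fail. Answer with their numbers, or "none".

(1) delta * alpha = 17 * 10 = 170 — OK.
(2) alpha = 10 lies in [6, 12] — OK.
(3) zeta = 7, not > 8; antecedent false, conditional vacuously true — OK.
(4) zeta = 7 = 7 (first disjunct) — OK.
(5) beta^2 + zeta^2 = 7^2 + 7^2 = 49 + 49 = 98 — OK.
(6) values 7 <= 10 <= 18 — OK.
(7) zeta = 7, and 7 ≠ 6 — OK.
(8) delta=17, zeta=7, alpha=10; 0 of them equal 14, not exactly one — violated.
(9) eta = 18, but 18 is required to differ — violated.
(10) max(18, 10, 17) = 18 — OK.

Constraints 8, 9 are violated.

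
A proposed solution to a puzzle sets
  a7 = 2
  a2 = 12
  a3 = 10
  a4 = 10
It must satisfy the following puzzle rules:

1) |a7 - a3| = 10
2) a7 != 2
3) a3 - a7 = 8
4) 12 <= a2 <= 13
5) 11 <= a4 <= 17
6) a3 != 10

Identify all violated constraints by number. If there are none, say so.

No — constraints 1, 2, 5, 6 are not satisfied.

1) |2 - 10| = 8, not 10 — fails.
2) a7 = 2, but 2 is required to differ — fails.
3) a3 - a7 = 10 - 2 = 8 — holds.
4) a2 = 12 lies in [12, 13] — holds.
5) a4 = 10 is outside [11, 17] — fails.
6) a3 = 10, but 10 is required to differ — fails.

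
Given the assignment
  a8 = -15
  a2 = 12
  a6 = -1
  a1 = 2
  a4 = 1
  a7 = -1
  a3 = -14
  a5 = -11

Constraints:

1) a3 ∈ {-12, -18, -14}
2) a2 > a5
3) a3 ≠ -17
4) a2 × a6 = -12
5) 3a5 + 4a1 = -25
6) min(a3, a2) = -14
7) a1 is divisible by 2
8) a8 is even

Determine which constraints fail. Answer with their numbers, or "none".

Violated: 8.

1) a3 = -14 is in {-12, -18, -14} — OK.
2) a2 = 12, a5 = -11; 12 > -11 — OK.
3) a3 = -14, and -14 ≠ -17 — OK.
4) a2 × a6 = 12 × (-1) = -12 — OK.
5) 3a5 + 4a1 = 3(-11) + 4(2) = -25 — OK.
6) min(-14, 12) = -14 — OK.
7) 2 / 2 = 1, so 2 divides 2 — OK.
8) a8 = -15 is odd — violated.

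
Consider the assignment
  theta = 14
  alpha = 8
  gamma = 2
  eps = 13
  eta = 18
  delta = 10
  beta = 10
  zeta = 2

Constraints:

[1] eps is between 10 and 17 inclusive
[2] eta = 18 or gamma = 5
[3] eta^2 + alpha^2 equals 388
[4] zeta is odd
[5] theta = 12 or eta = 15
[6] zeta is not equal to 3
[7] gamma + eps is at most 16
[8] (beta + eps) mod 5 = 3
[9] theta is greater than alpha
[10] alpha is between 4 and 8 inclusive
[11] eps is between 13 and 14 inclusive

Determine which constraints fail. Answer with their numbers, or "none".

No — constraints 4 and 5 are not satisfied.

[1] eps = 13 lies in [10, 17] — satisfied.
[2] eta = 18 = 18 (first disjunct) — satisfied.
[3] eta^2 + alpha^2 = 18^2 + 8^2 = 324 + 64 = 388 — satisfied.
[4] zeta = 2 is even — violated.
[5] theta = 14 ≠ 12 and eta = 18 ≠ 15; both disjuncts false — violated.
[6] zeta = 2, and 2 ≠ 3 — satisfied.
[7] gamma + eps = 2 + 13 = 15; 15 ≤ 16 — satisfied.
[8] beta + eps = 23; 23 mod 5 = 3 — satisfied.
[9] theta = 14, alpha = 8; 14 > 8 — satisfied.
[10] alpha = 8 lies in [4, 8] — satisfied.
[11] eps = 13 lies in [13, 14] — satisfied.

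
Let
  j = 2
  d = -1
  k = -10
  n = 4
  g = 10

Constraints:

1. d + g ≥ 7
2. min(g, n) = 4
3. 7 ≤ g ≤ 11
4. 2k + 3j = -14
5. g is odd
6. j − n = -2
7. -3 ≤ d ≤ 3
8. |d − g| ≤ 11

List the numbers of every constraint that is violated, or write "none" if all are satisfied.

Constraint 5 does not hold.

1. d + g = -1 + 10 = 9; 9 ≥ 7 — satisfied.
2. min(10, 4) = 4 — satisfied.
3. g = 10 lies in [7, 11] — satisfied.
4. 2k + 3j = 2(-10) + 3(2) = -14 — satisfied.
5. g = 10 is even — violated.
6. j − n = 2 − 4 = -2 — satisfied.
7. d = -1 lies in [-3, 3] — satisfied.
8. |-1 − 10| = 11; 11 ≤ 11 — satisfied.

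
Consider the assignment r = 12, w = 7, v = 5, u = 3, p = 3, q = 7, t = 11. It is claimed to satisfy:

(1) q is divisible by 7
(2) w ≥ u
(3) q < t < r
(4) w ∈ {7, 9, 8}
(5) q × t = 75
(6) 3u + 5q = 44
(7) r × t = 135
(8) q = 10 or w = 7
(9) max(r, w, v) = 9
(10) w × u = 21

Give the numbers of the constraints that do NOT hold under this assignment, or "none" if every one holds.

No — constraints 5, 7, 9 are not satisfied.

(1) 7 / 7 = 1, so 7 divides 7 — OK.
(2) w = 7, u = 3; 7 ≥ 3 — OK.
(3) values 7 < 11 < 12 — OK.
(4) w = 7 is in {7, 9, 8} — OK.
(5) q × t = 7 × 11 = 77, not 75 — violated.
(6) 3u + 5q = 3(3) + 5(7) = 44 — OK.
(7) r × t = 12 × 11 = 132, not 135 — violated.
(8) q = 7 ≠ 10, but w = 7 = 7 (second disjunct) — OK.
(9) max(12, 7, 5) = 12, not 9 — violated.
(10) w × u = 7 × 3 = 21 — OK.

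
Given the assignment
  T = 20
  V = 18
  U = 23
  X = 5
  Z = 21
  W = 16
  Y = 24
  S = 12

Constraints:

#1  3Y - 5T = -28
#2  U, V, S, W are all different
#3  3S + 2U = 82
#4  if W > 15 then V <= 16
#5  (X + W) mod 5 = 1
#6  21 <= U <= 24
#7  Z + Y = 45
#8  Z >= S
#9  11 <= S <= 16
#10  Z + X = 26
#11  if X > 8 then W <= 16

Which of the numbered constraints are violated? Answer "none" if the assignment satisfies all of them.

No — constraint 4 is not satisfied.

#1 3Y - 5T = 3(24) - 5(20) = -28 — OK.
#2 values 23, 18, 12, 16 are pairwise distinct — OK.
#3 3S + 2U = 3(12) + 2(23) = 82 — OK.
#4 W = 16 > 15, so we need V ≤ 16; but V = 18 > 16 — violated.
#5 X + W = 21; 21 mod 5 = 1 — OK.
#6 U = 23 lies in [21, 24] — OK.
#7 Z + Y = 21 + 24 = 45 — OK.
#8 Z = 21, S = 12; 21 ≥ 12 — OK.
#9 S = 12 lies in [11, 16] — OK.
#10 Z + X = 21 + 5 = 26 — OK.
#11 X = 5, not > 8; antecedent false, conditional vacuously true — OK.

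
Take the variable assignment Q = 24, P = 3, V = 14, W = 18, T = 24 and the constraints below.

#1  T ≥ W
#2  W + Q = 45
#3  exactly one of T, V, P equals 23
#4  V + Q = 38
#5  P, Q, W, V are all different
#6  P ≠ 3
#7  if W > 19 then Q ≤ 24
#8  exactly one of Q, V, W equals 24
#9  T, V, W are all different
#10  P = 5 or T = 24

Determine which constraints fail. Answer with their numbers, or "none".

#1 T = 24, W = 18; 24 ≥ 18 — satisfied.
#2 W + Q = 18 + 24 = 42, not 45 — violated.
#3 T=24, V=14, P=3; 0 of them equal 23, not exactly one — violated.
#4 V + Q = 14 + 24 = 38 — satisfied.
#5 values 3, 24, 18, 14 are pairwise distinct — satisfied.
#6 P = 3, but 3 is required to differ — violated.
#7 W = 18, not > 19; antecedent false, conditional vacuously true — satisfied.
#8 Q=24, V=14, W=18; 1 of them equals 24 — satisfied.
#9 values 24, 14, 18 are pairwise distinct — satisfied.
#10 P = 3 ≠ 5, but T = 24 = 24 (second disjunct) — satisfied.

Constraints 2, 3, and 6 do not hold.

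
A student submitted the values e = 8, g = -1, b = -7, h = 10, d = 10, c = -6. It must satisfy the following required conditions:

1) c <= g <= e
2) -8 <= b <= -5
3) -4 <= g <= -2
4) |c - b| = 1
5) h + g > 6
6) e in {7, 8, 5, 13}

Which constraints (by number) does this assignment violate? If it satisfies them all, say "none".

1) values -6 <= -1 <= 8  OK
2) b = -7 lies in [-8, -5]  OK
3) g = -1 is outside [-4, -2]  FAIL
4) |-6 - (-7)| = 1  OK
5) h + g = 10 + (-1) = 9; 9 > 6  OK
6) e = 8 is in {7, 8, 5, 13}  OK

The assignment fails constraint 3.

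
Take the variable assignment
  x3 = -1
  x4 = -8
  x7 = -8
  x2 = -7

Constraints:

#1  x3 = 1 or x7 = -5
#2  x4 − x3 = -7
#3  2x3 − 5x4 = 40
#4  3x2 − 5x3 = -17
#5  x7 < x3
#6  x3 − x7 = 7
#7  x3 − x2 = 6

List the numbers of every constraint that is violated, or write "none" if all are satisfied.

Constraints 1, 3, and 4 do not hold.

#1 x3 = -1 ≠ 1 and x7 = -8 ≠ -5; both disjuncts false  ✗
#2 x4 − x3 = -8 − (-1) = -7  ✓
#3 2x3 − 5x4 = 2(-1) − 5(-8) = 38, not 40  ✗
#4 3x2 − 5x3 = 3(-7) − 5(-1) = -16, not -17  ✗
#5 x7 = -8, x3 = -1; -8 < -1  ✓
#6 x3 − x7 = -1 − (-8) = 7  ✓
#7 x3 − x2 = -1 − (-7) = 6  ✓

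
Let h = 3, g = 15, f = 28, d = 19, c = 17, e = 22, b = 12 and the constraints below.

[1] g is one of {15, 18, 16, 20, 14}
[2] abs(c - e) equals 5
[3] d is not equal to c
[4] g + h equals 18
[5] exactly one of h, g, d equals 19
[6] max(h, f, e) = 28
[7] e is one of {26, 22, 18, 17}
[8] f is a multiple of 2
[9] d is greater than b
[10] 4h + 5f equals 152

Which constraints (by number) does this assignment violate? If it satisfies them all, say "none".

[1] g = 15 is in {15, 18, 16, 20, 14}  yes
[2] abs(17 - 22) = 5  yes
[3] d = 19, c = 17; distinct  yes
[4] g + h = 15 + 3 = 18  yes
[5] h=3, g=15, d=19; 1 of them equals 19  yes
[6] max(3, 28, 22) = 28  yes
[7] e = 22 is in {26, 22, 18, 17}  yes
[8] 28 / 2 = 14, so 2 divides 28  yes
[9] d = 19, b = 12; 19 > 12  yes
[10] 4h + 5f = 4(3) + 5(28) = 152  yes

None — every constraint holds.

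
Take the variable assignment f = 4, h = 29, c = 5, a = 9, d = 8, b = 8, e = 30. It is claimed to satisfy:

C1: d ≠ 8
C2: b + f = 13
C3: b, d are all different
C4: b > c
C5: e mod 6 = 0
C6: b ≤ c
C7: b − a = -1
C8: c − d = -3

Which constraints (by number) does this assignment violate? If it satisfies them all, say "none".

C1: d = 8, but 8 is required to differ — violated.
C2: b + f = 8 + 4 = 12, not 13 — violated.
C3: b = d = 8, not all different — violated.
C4: b = 8, c = 5; 8 > 5 — OK.
C5: 30 mod 6 = 0 — OK.
C6: b = 8, c = 5; 8 > 5 (want ≤) — violated.
C7: b − a = 8 − 9 = -1 — OK.
C8: c − d = 5 − 8 = -3 — OK.

Constraints 1, 2, 3, 6 do not hold.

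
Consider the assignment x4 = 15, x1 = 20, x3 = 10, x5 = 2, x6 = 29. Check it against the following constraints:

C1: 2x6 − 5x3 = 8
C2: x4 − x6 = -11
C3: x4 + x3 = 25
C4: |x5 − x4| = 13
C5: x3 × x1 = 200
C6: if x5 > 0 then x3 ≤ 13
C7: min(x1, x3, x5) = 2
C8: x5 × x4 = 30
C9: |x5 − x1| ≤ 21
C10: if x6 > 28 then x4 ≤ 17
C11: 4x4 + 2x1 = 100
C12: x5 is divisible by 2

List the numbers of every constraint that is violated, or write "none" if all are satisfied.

Constraint 2 does not hold.

C1: 2x6 − 5x3 = 2(29) − 5(10) = 8 — holds.
C2: x4 − x6 = 15 − 29 = -14, not -11 — fails.
C3: x4 + x3 = 15 + 10 = 25 — holds.
C4: |2 − 15| = 13 — holds.
C5: x3 × x1 = 10 × 20 = 200 — holds.
C6: x5 = 2 > 0, so we need x3 ≤ 13; x3 = 10 ≤ 13 — holds.
C7: min(20, 10, 2) = 2 — holds.
C8: x5 × x4 = 2 × 15 = 30 — holds.
C9: |2 − 20| = 18; 18 ≤ 21 — holds.
C10: x6 = 29 > 28, so we need x4 ≤ 17; x4 = 15 ≤ 17 — holds.
C11: 4x4 + 2x1 = 4(15) + 2(20) = 100 — holds.
C12: 2 / 2 = 1, so 2 divides 2 — holds.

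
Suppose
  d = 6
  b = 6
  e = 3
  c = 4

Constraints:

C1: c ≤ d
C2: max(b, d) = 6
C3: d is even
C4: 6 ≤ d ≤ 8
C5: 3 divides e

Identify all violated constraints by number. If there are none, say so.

All constraints are satisfied.

C1: c = 4, d = 6; 4 ≤ 6 — satisfied.
C2: max(6, 6) = 6 — satisfied.
C3: d = 6 is even — satisfied.
C4: d = 6 lies in [6, 8] — satisfied.
C5: 3 / 3 = 1, so 3 divides 3 — satisfied.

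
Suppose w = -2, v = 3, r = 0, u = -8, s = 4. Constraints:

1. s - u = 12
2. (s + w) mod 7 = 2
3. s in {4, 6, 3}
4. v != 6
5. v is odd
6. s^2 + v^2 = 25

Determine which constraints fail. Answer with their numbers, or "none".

1. s - u = 4 - (-8) = 12 — satisfied.
2. s + w = 2; 2 mod 7 = 2 — satisfied.
3. s = 4 is in {4, 6, 3} — satisfied.
4. v = 3, and 3 ≠ 6 — satisfied.
5. v = 3 is odd — satisfied.
6. s^2 + v^2 = 4^2 + 3^2 = 16 + 9 = 25 — satisfied.

All constraints are satisfied.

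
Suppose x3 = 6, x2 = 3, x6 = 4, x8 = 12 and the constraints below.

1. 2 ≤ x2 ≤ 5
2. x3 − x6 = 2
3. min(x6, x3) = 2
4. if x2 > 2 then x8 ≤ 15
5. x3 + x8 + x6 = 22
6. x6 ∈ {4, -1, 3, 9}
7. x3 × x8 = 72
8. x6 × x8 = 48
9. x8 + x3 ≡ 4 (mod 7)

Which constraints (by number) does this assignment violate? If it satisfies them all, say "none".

No — constraint 3 is not satisfied.

1. x2 = 3 lies in [2, 5]  holds
2. x3 − x6 = 6 − 4 = 2  holds
3. min(4, 6) = 4, not 2  fails
4. x2 = 3 > 2, so we need x8 ≤ 15; x8 = 12 ≤ 15  holds
5. x3 + x8 + x6 = 6 + 12 + 4 = 22  holds
6. x6 = 4 is in {4, -1, 3, 9}  holds
7. x3 × x8 = 6 × 12 = 72  holds
8. x6 × x8 = 4 × 12 = 48  holds
9. x8 + x3 = 18; 18 mod 7 = 4  holds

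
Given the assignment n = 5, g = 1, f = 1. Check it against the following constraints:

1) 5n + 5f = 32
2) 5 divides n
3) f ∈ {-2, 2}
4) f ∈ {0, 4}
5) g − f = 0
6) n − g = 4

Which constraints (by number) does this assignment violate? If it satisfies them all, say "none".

1) 5n + 5f = 5(5) + 5(1) = 30, not 32  no
2) 5 / 5 = 1, so 5 divides 5  yes
3) f = 1 is not in {-2, 2}  no
4) f = 1 is not in {0, 4}  no
5) g − f = 1 − 1 = 0  yes
6) n − g = 5 − 1 = 4  yes

No — constraints 1, 3, and 4 are not satisfied.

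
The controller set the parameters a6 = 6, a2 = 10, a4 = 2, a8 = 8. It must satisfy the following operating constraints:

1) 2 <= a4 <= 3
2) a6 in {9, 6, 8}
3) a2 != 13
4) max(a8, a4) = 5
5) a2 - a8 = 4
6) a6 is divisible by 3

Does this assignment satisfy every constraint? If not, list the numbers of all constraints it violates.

Constraints 4 and 5 are violated.

1) a4 = 2 lies in [2, 3] — holds.
2) a6 = 6 is in {9, 6, 8} — holds.
3) a2 = 10, and 10 ≠ 13 — holds.
4) max(8, 2) = 8, not 5 — does not hold.
5) a2 - a8 = 10 - 8 = 2, not 4 — does not hold.
6) 6 / 3 = 2, so 3 divides 6 — holds.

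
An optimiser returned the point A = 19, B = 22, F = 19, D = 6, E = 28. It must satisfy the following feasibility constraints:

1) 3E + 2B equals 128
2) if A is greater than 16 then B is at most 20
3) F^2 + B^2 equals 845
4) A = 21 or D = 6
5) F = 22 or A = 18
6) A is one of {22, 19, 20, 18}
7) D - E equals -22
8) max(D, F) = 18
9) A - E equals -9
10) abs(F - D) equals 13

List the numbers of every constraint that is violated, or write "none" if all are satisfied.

Constraints 2, 5, 8 are violated.

1) 3E + 2B = 3(28) + 2(22) = 128  holds
2) A = 19 > 16, so we need B ≤ 20; but B = 22 > 20  fails
3) F^2 + B^2 = 19^2 + 22^2 = 361 + 484 = 845  holds
4) A = 19 ≠ 21, but D = 6 = 6 (second disjunct)  holds
5) F = 19 ≠ 22 and A = 19 ≠ 18; both disjuncts false  fails
6) A = 19 is in {22, 19, 20, 18}  holds
7) D - E = 6 - 28 = -22  holds
8) max(6, 19) = 19, not 18  fails
9) A - E = 19 - 28 = -9  holds
10) abs(19 - 6) = 13  holds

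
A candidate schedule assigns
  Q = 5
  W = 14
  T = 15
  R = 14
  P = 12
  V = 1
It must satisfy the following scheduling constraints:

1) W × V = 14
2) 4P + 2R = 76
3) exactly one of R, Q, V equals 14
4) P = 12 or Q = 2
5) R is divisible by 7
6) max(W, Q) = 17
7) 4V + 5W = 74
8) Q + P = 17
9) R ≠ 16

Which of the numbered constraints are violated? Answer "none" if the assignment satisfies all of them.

1) W × V = 14 × 1 = 14  ✔
2) 4P + 2R = 4(12) + 2(14) = 76  ✔
3) R=14, Q=5, V=1; 1 of them equals 14  ✔
4) P = 12 = 12 (first disjunct)  ✔
5) 14 / 7 = 2, so 7 divides 14  ✔
6) max(14, 5) = 14, not 17  ✘
7) 4V + 5W = 4(1) + 5(14) = 74  ✔
8) Q + P = 5 + 12 = 17  ✔
9) R = 14, and 14 ≠ 16  ✔

Violated: 6.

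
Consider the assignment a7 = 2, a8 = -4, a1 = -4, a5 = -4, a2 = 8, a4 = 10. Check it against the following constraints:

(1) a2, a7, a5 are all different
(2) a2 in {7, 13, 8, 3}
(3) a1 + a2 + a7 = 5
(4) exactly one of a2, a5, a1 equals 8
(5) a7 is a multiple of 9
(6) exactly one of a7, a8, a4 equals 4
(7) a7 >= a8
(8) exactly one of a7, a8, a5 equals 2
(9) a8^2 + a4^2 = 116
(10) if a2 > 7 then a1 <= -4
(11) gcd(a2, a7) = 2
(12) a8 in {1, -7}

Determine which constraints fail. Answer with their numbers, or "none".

(1) values 8, 2, -4 are pairwise distinct — holds.
(2) a2 = 8 is in {7, 13, 8, 3} — holds.
(3) a1 + a2 + a7 = -4 + 8 + 2 = 6, not 5 — fails.
(4) a2=8, a5=-4, a1=-4; 1 of them equals 8 — holds.
(5) 2 = 9*0 + 2, so 9 does not divide 2 — fails.
(6) a7=2, a8=-4, a4=10; 0 of them equal 4, not exactly one — fails.
(7) a7 = 2, a8 = -4; 2 ≥ -4 — holds.
(8) a7=2, a8=-4, a5=-4; 1 of them equals 2 — holds.
(9) a8^2 + a4^2 = (-4)^2 + 10^2 = 16 + 100 = 116 — holds.
(10) a2 = 8 > 7, so we need a1 ≤ -4; a1 = -4 ≤ -4 — holds.
(11) gcd(8, 2) = 2 — holds.
(12) a8 = -4 is not in {1, -7} — fails.

Constraints 3, 5, 6, and 12 do not hold.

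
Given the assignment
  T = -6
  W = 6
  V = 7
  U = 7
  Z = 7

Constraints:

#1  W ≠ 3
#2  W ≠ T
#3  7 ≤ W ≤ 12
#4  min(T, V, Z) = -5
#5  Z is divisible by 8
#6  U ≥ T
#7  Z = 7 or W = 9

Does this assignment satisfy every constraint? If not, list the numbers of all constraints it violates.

#1 W = 6, and 6 ≠ 3 — holds.
#2 W = 6, T = -6; distinct — holds.
#3 W = 6 is outside [7, 12] — fails.
#4 min(-6, 7, 7) = -6, not -5 — fails.
#5 7 = 8×0 + 7, so 8 does not divide 7 — fails.
#6 U = 7, T = -6; 7 ≥ -6 — holds.
#7 Z = 7 = 7 (first disjunct) — holds.

Constraints 3, 4, and 5 do not hold.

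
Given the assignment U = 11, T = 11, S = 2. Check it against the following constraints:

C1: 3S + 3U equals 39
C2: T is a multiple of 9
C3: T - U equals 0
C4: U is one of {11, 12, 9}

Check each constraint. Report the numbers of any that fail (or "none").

C1: 3S + 3U = 3(2) + 3(11) = 39  true
C2: 11 = 9*1 + 2, so 9 does not divide 11  false
C3: T - U = 11 - 11 = 0  true
C4: U = 11 is in {11, 12, 9}  true

Violated: 2.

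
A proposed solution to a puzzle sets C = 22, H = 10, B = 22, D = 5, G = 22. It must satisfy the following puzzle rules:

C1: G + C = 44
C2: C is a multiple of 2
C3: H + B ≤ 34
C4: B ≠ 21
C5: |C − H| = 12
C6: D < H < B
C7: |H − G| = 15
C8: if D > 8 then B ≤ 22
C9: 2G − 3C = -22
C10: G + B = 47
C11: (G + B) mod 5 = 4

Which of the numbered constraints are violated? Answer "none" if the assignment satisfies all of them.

Violated: 7 and 10.

C1: G + C = 22 + 22 = 44  holds
C2: 22 / 2 = 11, so 2 divides 22  holds
C3: H + B = 10 + 22 = 32; 32 ≤ 34  holds
C4: B = 22, and 22 ≠ 21  holds
C5: |22 − 10| = 12  holds
C6: values 5 < 10 < 22  holds
C7: |10 − 22| = 12, not 15  fails
C8: D = 5, not > 8; antecedent false, conditional vacuously true  holds
C9: 2G − 3C = 2(22) − 3(22) = -22  holds
C10: G + B = 22 + 22 = 44, not 47  fails
C11: G + B = 44; 44 mod 5 = 4  holds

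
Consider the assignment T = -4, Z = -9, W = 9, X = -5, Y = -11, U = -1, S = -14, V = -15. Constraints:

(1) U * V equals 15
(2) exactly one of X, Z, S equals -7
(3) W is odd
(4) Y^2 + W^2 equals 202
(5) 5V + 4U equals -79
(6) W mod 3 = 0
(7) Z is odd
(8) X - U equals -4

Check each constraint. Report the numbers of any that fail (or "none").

Constraint 2 is violated.

(1) U * V = -1 * (-15) = 15 — satisfied.
(2) X=-5, Z=-9, S=-14; 0 of them equal -7, not exactly one — violated.
(3) W = 9 is odd — satisfied.
(4) Y^2 + W^2 = (-11)^2 + 9^2 = 121 + 81 = 202 — satisfied.
(5) 5V + 4U = 5(-15) + 4(-1) = -79 — satisfied.
(6) 9 mod 3 = 0 — satisfied.
(7) Z = -9 is odd — satisfied.
(8) X - U = -5 - (-1) = -4 — satisfied.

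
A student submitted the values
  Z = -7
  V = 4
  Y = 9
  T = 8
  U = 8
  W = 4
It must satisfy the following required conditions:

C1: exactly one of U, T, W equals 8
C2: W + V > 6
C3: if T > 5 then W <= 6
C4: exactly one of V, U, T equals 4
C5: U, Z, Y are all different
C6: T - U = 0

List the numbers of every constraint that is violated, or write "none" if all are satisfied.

Constraint 1 does not hold.

C1: U=8, T=8, W=4; 2 of them equal 8, not exactly one — fails.
C2: W + V = 4 + 4 = 8; 8 > 6 — holds.
C3: T = 8 > 5, so we need W ≤ 6; W = 4 ≤ 6 — holds.
C4: V=4, U=8, T=8; 1 of them equals 4 — holds.
C5: values 8, -7, 9 are pairwise distinct — holds.
C6: T - U = 8 - 8 = 0 — holds.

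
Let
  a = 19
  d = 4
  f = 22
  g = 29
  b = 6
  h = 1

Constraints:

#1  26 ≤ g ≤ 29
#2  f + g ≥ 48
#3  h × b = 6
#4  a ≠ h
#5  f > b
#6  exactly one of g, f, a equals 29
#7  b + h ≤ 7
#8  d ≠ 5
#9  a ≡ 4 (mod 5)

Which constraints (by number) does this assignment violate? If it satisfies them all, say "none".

None — every constraint holds.

#1 g = 29 lies in [26, 29]  OK
#2 f + g = 22 + 29 = 51; 51 ≥ 48  OK
#3 h × b = 1 × 6 = 6  OK
#4 a = 19, h = 1; distinct  OK
#5 f = 22, b = 6; 22 > 6  OK
#6 g=29, f=22, a=19; 1 of them equals 29  OK
#7 b + h = 6 + 1 = 7; 7 ≤ 7  OK
#8 d = 4, and 4 ≠ 5  OK
#9 19 mod 5 = 4  OK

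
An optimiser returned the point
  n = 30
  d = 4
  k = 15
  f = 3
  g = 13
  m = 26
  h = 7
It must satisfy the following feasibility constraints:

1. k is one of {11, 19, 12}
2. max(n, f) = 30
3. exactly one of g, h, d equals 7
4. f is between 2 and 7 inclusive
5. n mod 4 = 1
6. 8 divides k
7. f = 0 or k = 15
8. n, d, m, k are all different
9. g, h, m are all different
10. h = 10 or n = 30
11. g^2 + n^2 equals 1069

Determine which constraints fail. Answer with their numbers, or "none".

The assignment fails constraints 1, 5, and 6.

1. k = 15 is not in {11, 19, 12}  fails
2. max(30, 3) = 30  holds
3. g=13, h=7, d=4; 1 of them equals 7  holds
4. f = 3 lies in [2, 7]  holds
5. 30 mod 4 = 2, not 1  fails
6. 15 = 8*1 + 7, so 8 does not divide 15  fails
7. f = 3 ≠ 0, but k = 15 = 15 (second disjunct)  holds
8. values 30, 4, 26, 15 are pairwise distinct  holds
9. values 13, 7, 26 are pairwise distinct  holds
10. h = 7 ≠ 10, but n = 30 = 30 (second disjunct)  holds
11. g^2 + n^2 = 13^2 + 30^2 = 169 + 900 = 1069  holds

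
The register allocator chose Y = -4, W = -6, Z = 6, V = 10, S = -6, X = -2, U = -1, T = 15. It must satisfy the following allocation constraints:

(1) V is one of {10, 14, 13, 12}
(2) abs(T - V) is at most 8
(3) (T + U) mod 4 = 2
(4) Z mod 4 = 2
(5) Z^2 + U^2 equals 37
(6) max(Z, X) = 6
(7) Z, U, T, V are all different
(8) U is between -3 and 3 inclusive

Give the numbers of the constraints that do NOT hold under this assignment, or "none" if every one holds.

(1) V = 10 is in {10, 14, 13, 12} — holds.
(2) abs(15 - 10) = 5; 5 ≤ 8 — holds.
(3) T + U = 14; 14 mod 4 = 2 — holds.
(4) 6 mod 4 = 2 — holds.
(5) Z^2 + U^2 = 6^2 + (-1)^2 = 36 + 1 = 37 — holds.
(6) max(6, -2) = 6 — holds.
(7) values 6, -1, 15, 10 are pairwise distinct — holds.
(8) U = -1 lies in [-3, 3] — holds.

None — every constraint holds.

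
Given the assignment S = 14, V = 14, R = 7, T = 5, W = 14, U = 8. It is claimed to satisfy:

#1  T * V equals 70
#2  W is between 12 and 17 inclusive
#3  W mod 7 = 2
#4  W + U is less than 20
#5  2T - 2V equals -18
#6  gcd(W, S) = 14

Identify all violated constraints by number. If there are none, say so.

#1 T * V = 5 * 14 = 70  true
#2 W = 14 lies in [12, 17]  true
#3 14 mod 7 = 0, not 2  false
#4 W + U = 14 + 8 = 22; 22 ≥ 20, bound 20 not met  false
#5 2T - 2V = 2(5) - 2(14) = -18  true
#6 gcd(14, 14) = 14  true

No — constraints 3 and 4 are not satisfied.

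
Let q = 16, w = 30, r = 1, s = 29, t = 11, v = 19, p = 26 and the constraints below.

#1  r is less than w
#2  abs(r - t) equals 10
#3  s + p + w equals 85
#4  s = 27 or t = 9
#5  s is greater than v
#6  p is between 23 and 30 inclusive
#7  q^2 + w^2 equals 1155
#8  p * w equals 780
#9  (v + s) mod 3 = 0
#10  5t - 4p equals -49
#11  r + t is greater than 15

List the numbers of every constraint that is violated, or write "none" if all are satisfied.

The assignment fails constraints 4, 7, and 11.

#1 r = 1, w = 30; 1 < 30  yes
#2 abs(1 - 11) = 10  yes
#3 s + p + w = 29 + 26 + 30 = 85  yes
#4 s = 29 ≠ 27 and t = 11 ≠ 9; both disjuncts false  no
#5 s = 29, v = 19; 29 > 19  yes
#6 p = 26 lies in [23, 30]  yes
#7 q^2 + w^2 = 16^2 + 30^2 = 256 + 900 = 1156, not 1155  no
#8 p * w = 26 * 30 = 780  yes
#9 v + s = 48; 48 mod 3 = 0  yes
#10 5t - 4p = 5(11) - 4(26) = -49  yes
#11 r + t = 1 + 11 = 12; 12 ≤ 15, bound 15 not met  no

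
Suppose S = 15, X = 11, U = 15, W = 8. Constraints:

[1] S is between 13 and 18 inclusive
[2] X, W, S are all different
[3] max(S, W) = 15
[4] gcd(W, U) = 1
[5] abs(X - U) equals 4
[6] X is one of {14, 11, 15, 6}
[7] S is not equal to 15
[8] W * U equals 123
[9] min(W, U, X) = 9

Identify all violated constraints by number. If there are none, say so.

[1] S = 15 lies in [13, 18] — holds.
[2] values 11, 8, 15 are pairwise distinct — holds.
[3] max(15, 8) = 15 — holds.
[4] gcd(8, 15) = 1 — holds.
[5] abs(11 - 15) = 4 — holds.
[6] X = 11 is in {14, 11, 15, 6} — holds.
[7] S = 15, but 15 is required to differ — does not hold.
[8] W * U = 8 * 15 = 120, not 123 — does not hold.
[9] min(8, 15, 11) = 8, not 9 — does not hold.

Constraints 7, 8, 9 do not hold.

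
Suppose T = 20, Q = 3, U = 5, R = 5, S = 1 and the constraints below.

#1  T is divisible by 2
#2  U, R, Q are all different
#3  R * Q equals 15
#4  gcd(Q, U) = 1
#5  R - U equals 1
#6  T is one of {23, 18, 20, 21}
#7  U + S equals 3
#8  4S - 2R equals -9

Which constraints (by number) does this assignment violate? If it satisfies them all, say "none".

#1 20 / 2 = 10, so 2 divides 20 — satisfied.
#2 U = R = 5, not all different — violated.
#3 R * Q = 5 * 3 = 15 — satisfied.
#4 gcd(3, 5) = 1 — satisfied.
#5 R - U = 5 - 5 = 0, not 1 — violated.
#6 T = 20 is in {23, 18, 20, 21} — satisfied.
#7 U + S = 5 + 1 = 6, not 3 — violated.
#8 4S - 2R = 4(1) - 2(5) = -6, not -9 — violated.

Constraints 2, 5, 7, and 8 do not hold.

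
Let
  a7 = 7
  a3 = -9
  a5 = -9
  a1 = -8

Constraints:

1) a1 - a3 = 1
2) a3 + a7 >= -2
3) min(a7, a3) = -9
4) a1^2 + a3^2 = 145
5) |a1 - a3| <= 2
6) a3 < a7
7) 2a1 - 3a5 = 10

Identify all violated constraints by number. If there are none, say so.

1) a1 - a3 = -8 - (-9) = 1 — holds.
2) a3 + a7 = -9 + 7 = -2; -2 ≥ -2 — holds.
3) min(7, -9) = -9 — holds.
4) a1^2 + a3^2 = (-8)^2 + (-9)^2 = 64 + 81 = 145 — holds.
5) |-8 - (-9)| = 1; 1 ≤ 2 — holds.
6) a3 = -9, a7 = 7; -9 < 7 — holds.
7) 2a1 - 3a5 = 2(-8) - 3(-9) = 11, not 10 — fails.

No — constraint 7 is not satisfied.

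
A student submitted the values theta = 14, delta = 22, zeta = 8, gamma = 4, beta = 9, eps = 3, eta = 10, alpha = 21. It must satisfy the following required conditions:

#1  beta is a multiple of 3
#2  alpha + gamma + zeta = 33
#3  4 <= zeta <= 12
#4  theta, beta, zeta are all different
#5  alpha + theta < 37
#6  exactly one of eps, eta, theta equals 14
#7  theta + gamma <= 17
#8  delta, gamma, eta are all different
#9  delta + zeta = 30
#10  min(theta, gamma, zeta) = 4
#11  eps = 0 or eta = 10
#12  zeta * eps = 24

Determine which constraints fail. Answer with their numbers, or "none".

#1 9 / 3 = 3, so 3 divides 9  ✔
#2 alpha + gamma + zeta = 21 + 4 + 8 = 33  ✔
#3 zeta = 8 lies in [4, 12]  ✔
#4 values 14, 9, 8 are pairwise distinct  ✔
#5 alpha + theta = 21 + 14 = 35; 35 < 37  ✔
#6 eps=3, eta=10, theta=14; 1 of them equals 14  ✔
#7 theta + gamma = 14 + 4 = 18; 18 > 17, bound 17 not met  ✘
#8 values 22, 4, 10 are pairwise distinct  ✔
#9 delta + zeta = 22 + 8 = 30  ✔
#10 min(14, 4, 8) = 4  ✔
#11 eps = 3 ≠ 0, but eta = 10 = 10 (second disjunct)  ✔
#12 zeta * eps = 8 * 3 = 24  ✔

Constraint 7 does not hold.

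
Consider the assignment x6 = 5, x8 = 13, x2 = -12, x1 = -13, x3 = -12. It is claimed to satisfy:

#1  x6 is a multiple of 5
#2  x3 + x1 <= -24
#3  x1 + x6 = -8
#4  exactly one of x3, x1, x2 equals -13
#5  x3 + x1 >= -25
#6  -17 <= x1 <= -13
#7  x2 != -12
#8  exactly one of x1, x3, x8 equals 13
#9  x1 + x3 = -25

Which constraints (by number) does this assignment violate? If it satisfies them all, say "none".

#1 5 / 5 = 1, so 5 divides 5 — satisfied.
#2 x3 + x1 = -12 + (-13) = -25; -25 ≤ -24 — satisfied.
#3 x1 + x6 = -13 + 5 = -8 — satisfied.
#4 x3=-12, x1=-13, x2=-12; 1 of them equals -13 — satisfied.
#5 x3 + x1 = -12 + (-13) = -25; -25 ≥ -25 — satisfied.
#6 x1 = -13 lies in [-17, -13] — satisfied.
#7 x2 = -12, but -12 is required to differ — violated.
#8 x1=-13, x3=-12, x8=13; 1 of them equals 13 — satisfied.
#9 x1 + x3 = -13 + (-12) = -25 — satisfied.

Constraint 7 is violated.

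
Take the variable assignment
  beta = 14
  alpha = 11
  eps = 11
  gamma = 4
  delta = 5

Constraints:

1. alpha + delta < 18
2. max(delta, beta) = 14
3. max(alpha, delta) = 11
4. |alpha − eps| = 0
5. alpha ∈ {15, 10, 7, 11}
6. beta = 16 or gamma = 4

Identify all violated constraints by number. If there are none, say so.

None — every constraint holds.

1. alpha + delta = 11 + 5 = 16; 16 < 18  ✓
2. max(5, 14) = 14  ✓
3. max(11, 5) = 11  ✓
4. |11 − 11| = 0  ✓
5. alpha = 11 is in {15, 10, 7, 11}  ✓
6. beta = 14 ≠ 16, but gamma = 4 = 4 (second disjunct)  ✓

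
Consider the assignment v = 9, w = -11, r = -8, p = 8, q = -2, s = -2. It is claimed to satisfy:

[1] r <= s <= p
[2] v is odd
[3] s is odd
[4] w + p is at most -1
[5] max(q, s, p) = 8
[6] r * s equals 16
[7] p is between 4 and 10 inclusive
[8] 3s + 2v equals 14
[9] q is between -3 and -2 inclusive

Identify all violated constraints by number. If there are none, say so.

[1] values -8 <= -2 <= 8 — holds.
[2] v = 9 is odd — holds.
[3] s = -2 is even — fails.
[4] w + p = -11 + 8 = -3; -3 ≤ -1 — holds.
[5] max(-2, -2, 8) = 8 — holds.
[6] r * s = -8 * (-2) = 16 — holds.
[7] p = 8 lies in [4, 10] — holds.
[8] 3s + 2v = 3(-2) + 2(9) = 12, not 14 — fails.
[9] q = -2 lies in [-3, -2] — holds.

Violated: 3, 8.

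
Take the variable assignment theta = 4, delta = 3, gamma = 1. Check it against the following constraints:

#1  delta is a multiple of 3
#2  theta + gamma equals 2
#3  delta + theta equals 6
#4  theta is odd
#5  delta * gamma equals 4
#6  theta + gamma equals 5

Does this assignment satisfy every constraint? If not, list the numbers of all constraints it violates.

No — constraints 2, 3, 4, 5 are not satisfied.

#1 3 / 3 = 1, so 3 divides 3 — OK.
#2 theta + gamma = 4 + 1 = 5, not 2 — violated.
#3 delta + theta = 3 + 4 = 7, not 6 — violated.
#4 theta = 4 is even — violated.
#5 delta * gamma = 3 * 1 = 3, not 4 — violated.
#6 theta + gamma = 4 + 1 = 5 — OK.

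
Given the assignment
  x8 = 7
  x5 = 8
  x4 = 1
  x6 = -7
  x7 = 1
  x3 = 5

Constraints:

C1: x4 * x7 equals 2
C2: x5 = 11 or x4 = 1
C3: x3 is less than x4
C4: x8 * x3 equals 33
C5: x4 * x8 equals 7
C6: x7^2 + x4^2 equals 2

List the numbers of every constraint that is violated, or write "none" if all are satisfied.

Violated: 1, 3, and 4.

C1: x4 * x7 = 1 * 1 = 1, not 2  ✘
C2: x5 = 8 ≠ 11, but x4 = 1 = 1 (second disjunct)  ✔
C3: x3 = 5, x4 = 1; 5 ≥ 1 (want <)  ✘
C4: x8 * x3 = 7 * 5 = 35, not 33  ✘
C5: x4 * x8 = 1 * 7 = 7  ✔
C6: x7^2 + x4^2 = 1^2 + 1^2 = 1 + 1 = 2  ✔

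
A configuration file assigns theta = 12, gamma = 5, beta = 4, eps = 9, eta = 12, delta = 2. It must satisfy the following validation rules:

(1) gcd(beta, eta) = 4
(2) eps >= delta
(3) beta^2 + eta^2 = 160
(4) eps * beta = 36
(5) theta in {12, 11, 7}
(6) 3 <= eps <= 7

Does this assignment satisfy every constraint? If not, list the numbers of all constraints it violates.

(1) gcd(4, 12) = 4 — OK.
(2) eps = 9, delta = 2; 9 ≥ 2 — OK.
(3) beta^2 + eta^2 = 4^2 + 12^2 = 16 + 144 = 160 — OK.
(4) eps * beta = 9 * 4 = 36 — OK.
(5) theta = 12 is in {12, 11, 7} — OK.
(6) eps = 9 is outside [3, 7] — violated.

Constraint 6 is violated.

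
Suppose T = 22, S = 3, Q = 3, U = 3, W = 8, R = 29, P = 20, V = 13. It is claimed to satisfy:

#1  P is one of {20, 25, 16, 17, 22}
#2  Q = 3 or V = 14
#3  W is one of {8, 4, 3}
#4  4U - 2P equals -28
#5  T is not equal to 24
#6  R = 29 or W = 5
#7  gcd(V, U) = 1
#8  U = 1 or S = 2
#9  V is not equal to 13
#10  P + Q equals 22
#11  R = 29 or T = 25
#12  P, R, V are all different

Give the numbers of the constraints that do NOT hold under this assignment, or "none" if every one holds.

The assignment fails constraints 8, 9, and 10.

#1 P = 20 is in {20, 25, 16, 17, 22}  holds
#2 Q = 3 = 3 (first disjunct)  holds
#3 W = 8 is in {8, 4, 3}  holds
#4 4U - 2P = 4(3) - 2(20) = -28  holds
#5 T = 22, and 22 ≠ 24  holds
#6 R = 29 = 29 (first disjunct)  holds
#7 gcd(13, 3) = 1  holds
#8 U = 3 ≠ 1 and S = 3 ≠ 2; both disjuncts false  fails
#9 V = 13, but 13 is required to differ  fails
#10 P + Q = 20 + 3 = 23, not 22  fails
#11 R = 29 = 29 (first disjunct)  holds
#12 values 20, 29, 13 are pairwise distinct  holds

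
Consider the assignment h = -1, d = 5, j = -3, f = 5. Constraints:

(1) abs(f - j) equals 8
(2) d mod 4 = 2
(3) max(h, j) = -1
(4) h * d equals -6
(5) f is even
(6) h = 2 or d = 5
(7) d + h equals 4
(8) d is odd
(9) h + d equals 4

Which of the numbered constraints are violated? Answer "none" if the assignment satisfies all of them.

(1) abs(5 - (-3)) = 8 — holds.
(2) 5 mod 4 = 1, not 2 — fails.
(3) max(-1, -3) = -1 — holds.
(4) h * d = -1 * 5 = -5, not -6 — fails.
(5) f = 5 is odd — fails.
(6) h = -1 ≠ 2, but d = 5 = 5 (second disjunct) — holds.
(7) d + h = 5 + (-1) = 4 — holds.
(8) d = 5 is odd — holds.
(9) h + d = -1 + 5 = 4 — holds.

No — constraints 2, 4, 5 are not satisfied.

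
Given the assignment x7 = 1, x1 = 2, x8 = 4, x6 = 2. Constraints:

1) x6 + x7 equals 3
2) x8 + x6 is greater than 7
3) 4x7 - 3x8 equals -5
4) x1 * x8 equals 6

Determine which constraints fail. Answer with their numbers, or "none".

1) x6 + x7 = 2 + 1 = 3  true
2) x8 + x6 = 4 + 2 = 6; 6 ≤ 7, bound 7 not met  false
3) 4x7 - 3x8 = 4(1) - 3(4) = -8, not -5  false
4) x1 * x8 = 2 * 4 = 8, not 6  false

No — constraints 2, 3, and 4 are not satisfied.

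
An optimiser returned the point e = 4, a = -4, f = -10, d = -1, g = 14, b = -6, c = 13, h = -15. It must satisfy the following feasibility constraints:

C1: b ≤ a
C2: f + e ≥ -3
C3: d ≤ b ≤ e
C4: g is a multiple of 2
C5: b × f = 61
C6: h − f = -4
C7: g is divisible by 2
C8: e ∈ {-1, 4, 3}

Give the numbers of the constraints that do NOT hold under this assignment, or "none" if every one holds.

C1: b = -6, a = -4; -6 ≤ -4 — OK.
C2: f + e = -10 + 4 = -6; -6 < -3, bound -3 not met — violated.
C3: values -1, -6, 4; d = -1 is not ≤ b = -6 — violated.
C4: 14 / 2 = 7, so 2 divides 14 — OK.
C5: b × f = -6 × (-10) = 60, not 61 — violated.
C6: h − f = -15 − (-10) = -5, not -4 — violated.
C7: 14 / 2 = 7, so 2 divides 14 — OK.
C8: e = 4 is in {-1, 4, 3} — OK.

No — constraints 2, 3, 5, and 6 are not satisfied.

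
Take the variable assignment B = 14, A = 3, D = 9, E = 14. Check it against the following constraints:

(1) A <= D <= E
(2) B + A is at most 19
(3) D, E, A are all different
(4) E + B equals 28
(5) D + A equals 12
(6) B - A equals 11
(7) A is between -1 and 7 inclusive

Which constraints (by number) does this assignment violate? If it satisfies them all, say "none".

(1) values 3 <= 9 <= 14 — OK.
(2) B + A = 14 + 3 = 17; 17 ≤ 19 — OK.
(3) values 9, 14, 3 are pairwise distinct — OK.
(4) E + B = 14 + 14 = 28 — OK.
(5) D + A = 9 + 3 = 12 — OK.
(6) B - A = 14 - 3 = 11 — OK.
(7) A = 3 lies in [-1, 7] — OK.

All constraints are satisfied.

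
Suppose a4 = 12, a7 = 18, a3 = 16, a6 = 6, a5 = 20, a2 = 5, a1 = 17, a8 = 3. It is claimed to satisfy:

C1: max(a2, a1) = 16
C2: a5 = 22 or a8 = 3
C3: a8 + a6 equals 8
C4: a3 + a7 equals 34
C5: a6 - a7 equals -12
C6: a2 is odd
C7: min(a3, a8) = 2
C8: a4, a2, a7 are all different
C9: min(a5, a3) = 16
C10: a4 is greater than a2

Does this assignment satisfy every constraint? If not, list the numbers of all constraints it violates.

C1: max(5, 17) = 17, not 16 — violated.
C2: a5 = 20 ≠ 22, but a8 = 3 = 3 (second disjunct) — satisfied.
C3: a8 + a6 = 3 + 6 = 9, not 8 — violated.
C4: a3 + a7 = 16 + 18 = 34 — satisfied.
C5: a6 - a7 = 6 - 18 = -12 — satisfied.
C6: a2 = 5 is odd — satisfied.
C7: min(16, 3) = 3, not 2 — violated.
C8: values 12, 5, 18 are pairwise distinct — satisfied.
C9: min(20, 16) = 16 — satisfied.
C10: a4 = 12, a2 = 5; 12 > 5 — satisfied.

The assignment fails constraints 1, 3, and 7.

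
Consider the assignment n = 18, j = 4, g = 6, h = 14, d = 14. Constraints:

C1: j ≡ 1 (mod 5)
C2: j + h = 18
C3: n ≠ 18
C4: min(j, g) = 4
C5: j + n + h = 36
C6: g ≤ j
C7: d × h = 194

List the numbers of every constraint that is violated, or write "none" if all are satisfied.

Constraints 1, 3, 6, 7 are violated.

C1: 4 mod 5 = 4, not 1  fails
C2: j + h = 4 + 14 = 18  holds
C3: n = 18, but 18 is required to differ  fails
C4: min(4, 6) = 4  holds
C5: j + n + h = 4 + 18 + 14 = 36  holds
C6: g = 6, j = 4; 6 > 4 (want ≤)  fails
C7: d × h = 14 × 14 = 196, not 194  fails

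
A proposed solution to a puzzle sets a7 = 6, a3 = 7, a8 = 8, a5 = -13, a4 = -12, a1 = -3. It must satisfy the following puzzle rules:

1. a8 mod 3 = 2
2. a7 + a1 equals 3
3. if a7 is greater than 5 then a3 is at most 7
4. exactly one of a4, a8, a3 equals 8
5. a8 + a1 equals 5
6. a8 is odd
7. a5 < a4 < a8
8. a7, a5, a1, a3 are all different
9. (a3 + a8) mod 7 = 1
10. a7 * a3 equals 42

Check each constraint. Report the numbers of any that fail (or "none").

Violated: 6.

1. 8 mod 3 = 2  yes
2. a7 + a1 = 6 + (-3) = 3  yes
3. a7 = 6 > 5, so we need a3 ≤ 7; a3 = 7 ≤ 7  yes
4. a4=-12, a8=8, a3=7; 1 of them equals 8  yes
5. a8 + a1 = 8 + (-3) = 5  yes
6. a8 = 8 is even  no
7. values -13 < -12 < 8  yes
8. values 6, -13, -3, 7 are pairwise distinct  yes
9. a3 + a8 = 15; 15 mod 7 = 1  yes
10. a7 * a3 = 6 * 7 = 42  yes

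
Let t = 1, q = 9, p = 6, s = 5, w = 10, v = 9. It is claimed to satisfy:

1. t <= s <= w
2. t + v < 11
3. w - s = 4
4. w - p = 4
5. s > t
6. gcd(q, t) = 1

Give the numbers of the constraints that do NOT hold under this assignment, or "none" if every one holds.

The assignment fails constraint 3.

1. values 1 <= 5 <= 10 — satisfied.
2. t + v = 1 + 9 = 10; 10 < 11 — satisfied.
3. w - s = 10 - 5 = 5, not 4 — violated.
4. w - p = 10 - 6 = 4 — satisfied.
5. s = 5, t = 1; 5 > 1 — satisfied.
6. gcd(9, 1) = 1 — satisfied.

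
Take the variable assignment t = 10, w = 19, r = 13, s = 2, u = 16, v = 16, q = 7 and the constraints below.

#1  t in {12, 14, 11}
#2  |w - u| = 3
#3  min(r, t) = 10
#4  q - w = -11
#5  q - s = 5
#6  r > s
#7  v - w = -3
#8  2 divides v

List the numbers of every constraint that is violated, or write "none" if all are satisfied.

Constraints 1 and 4 do not hold.

#1 t = 10 is not in {12, 14, 11}  fails
#2 |19 - 16| = 3  holds
#3 min(13, 10) = 10  holds
#4 q - w = 7 - 19 = -12, not -11  fails
#5 q - s = 7 - 2 = 5  holds
#6 r = 13, s = 2; 13 > 2  holds
#7 v - w = 16 - 19 = -3  holds
#8 16 / 2 = 8, so 2 divides 16  holds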